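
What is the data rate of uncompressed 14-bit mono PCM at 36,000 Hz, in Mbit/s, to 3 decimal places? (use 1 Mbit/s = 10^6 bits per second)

0.504 Mbit/s

Bit rate = 36,000 × 14 × 1 = 504,000 bits/s.
= 0.504 Mbit/s.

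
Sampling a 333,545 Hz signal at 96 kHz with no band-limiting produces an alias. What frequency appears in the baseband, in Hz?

Nyquist = 96,000/2 = 48,000 Hz; 333,545 Hz exceeds it.
Alias = |333,545 − 3×96,000| = |333,545 − 288,000| = 45,545 Hz.

45,545 Hz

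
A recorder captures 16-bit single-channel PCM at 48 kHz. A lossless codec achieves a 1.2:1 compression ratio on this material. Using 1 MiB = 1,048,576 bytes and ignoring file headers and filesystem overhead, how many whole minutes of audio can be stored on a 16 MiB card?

Uncompressed byte rate = 48,000 × 2 × 1 = 96,000 bytes/s.
After 1.2:1 compression, effective rate ≈ 80000 bytes/s.
Capacity = 16 × 1,048,576 = 16,777,216 bytes.
16,777,216 / effective rate ≈ 209.72 s → 3 minutes.

3 minutes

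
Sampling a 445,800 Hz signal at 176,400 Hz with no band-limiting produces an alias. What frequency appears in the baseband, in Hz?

Nyquist = 176,400/2 = 88,200 Hz; 445,800 Hz exceeds it.
Alias = |445,800 − 3×176,400| = |445,800 − 529,200| = 83,400 Hz.

83,400 Hz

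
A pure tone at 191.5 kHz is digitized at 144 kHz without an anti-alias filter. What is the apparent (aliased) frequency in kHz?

47.5 kHz

Nyquist = 144,000/2 = 72,000 Hz; 191,500 Hz exceeds it.
Alias = |191,500 − 1×144,000| = |191,500 − 144,000| = 47,500 Hz = 47.5 kHz.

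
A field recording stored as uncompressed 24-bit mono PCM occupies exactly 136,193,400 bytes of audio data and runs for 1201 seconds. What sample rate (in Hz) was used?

37,800 Hz

Bytes = sample_rate × seconds × bytes_per_sample × channels.
sample_rate = 136,193,400 / (1,201 × 3 × 1) = 136,193,400 / 3,603 = 37,800 Hz.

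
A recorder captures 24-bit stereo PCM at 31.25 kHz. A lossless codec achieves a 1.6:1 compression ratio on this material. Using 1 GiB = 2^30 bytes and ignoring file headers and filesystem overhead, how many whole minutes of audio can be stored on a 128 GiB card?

Uncompressed byte rate = 31,250 × 3 × 2 = 187,500 bytes/s.
After 1.6:1 compression, effective rate ≈ 117187.5 bytes/s.
Capacity = 128 × 1,073,741,824 = 137,438,953,472 bytes.
137,438,953,472 / effective rate ≈ 1172812.4 s → 19,546 minutes.

19,546 minutes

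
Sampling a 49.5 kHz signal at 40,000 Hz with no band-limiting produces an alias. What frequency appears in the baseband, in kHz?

Nyquist = 40,000/2 = 20,000 Hz; 49,500 Hz exceeds it.
Alias = |49,500 − 1×40,000| = |49,500 − 40,000| = 9,500 Hz = 9.5 kHz.

9.5 kHz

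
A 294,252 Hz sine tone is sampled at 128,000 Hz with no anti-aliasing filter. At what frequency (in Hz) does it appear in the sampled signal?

Nyquist = 128,000/2 = 64,000 Hz; 294,252 Hz exceeds it.
Alias = |294,252 − 2×128,000| = |294,252 − 256,000| = 38,252 Hz.

38,252 Hz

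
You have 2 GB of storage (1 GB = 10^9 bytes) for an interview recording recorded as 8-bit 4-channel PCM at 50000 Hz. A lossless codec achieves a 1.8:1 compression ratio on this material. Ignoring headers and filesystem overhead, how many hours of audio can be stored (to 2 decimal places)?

Uncompressed byte rate = 50,000 × 1 × 4 = 200,000 bytes/s.
After 1.8:1 compression, effective rate ≈ 111111.11 bytes/s.
Capacity = 2 × 1,000,000,000 = 2,000,000,000 bytes.
2,000,000,000 / effective rate ≈ 18000 s → 5.00 hours.

5.00 hours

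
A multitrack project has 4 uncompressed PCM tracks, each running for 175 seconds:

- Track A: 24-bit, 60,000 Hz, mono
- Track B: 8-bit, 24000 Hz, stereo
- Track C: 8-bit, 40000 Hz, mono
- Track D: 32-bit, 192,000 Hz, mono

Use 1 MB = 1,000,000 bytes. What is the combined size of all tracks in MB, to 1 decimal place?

181.3 MB

Track A: 60,000 × 175 × 3 × 1 = 31,500,000 bytes.
Track B: 24,000 × 175 × 1 × 2 = 8,400,000 bytes.
Track C: 40,000 × 175 × 1 × 1 = 7,000,000 bytes.
Track D: 192,000 × 175 × 4 × 1 = 134,400,000 bytes.
Total = 181,300,000 bytes = 181.3 MB.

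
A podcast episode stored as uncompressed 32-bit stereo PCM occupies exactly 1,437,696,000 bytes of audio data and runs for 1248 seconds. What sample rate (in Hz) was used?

144,000 Hz

Bytes = sample_rate × seconds × bytes_per_sample × channels.
sample_rate = 1,437,696,000 / (1,248 × 4 × 2) = 1,437,696,000 / 9,984 = 144,000 Hz.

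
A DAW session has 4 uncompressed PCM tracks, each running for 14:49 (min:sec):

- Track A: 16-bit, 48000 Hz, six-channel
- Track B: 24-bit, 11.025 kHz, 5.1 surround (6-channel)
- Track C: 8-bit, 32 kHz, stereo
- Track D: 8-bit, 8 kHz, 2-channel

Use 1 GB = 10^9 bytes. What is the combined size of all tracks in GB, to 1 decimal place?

14:49 (min:sec) = 889 s.
Track A: 48,000 × 889 × 2 × 6 = 512,064,000 bytes.
Track B: 11,025 × 889 × 3 × 6 = 176,422,050 bytes.
Track C: 32,000 × 889 × 1 × 2 = 56,896,000 bytes.
Track D: 8,000 × 889 × 1 × 2 = 14,224,000 bytes.
Total = 759,606,050 bytes = 0.8 GB.

0.8 GB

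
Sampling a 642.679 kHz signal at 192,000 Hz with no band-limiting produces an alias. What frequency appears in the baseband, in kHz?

Nyquist = 192,000/2 = 96,000 Hz; 642,679 Hz exceeds it.
Alias = |642,679 − 3×192,000| = |642,679 − 576,000| = 66,679 Hz = 66.679 kHz.

66.679 kHz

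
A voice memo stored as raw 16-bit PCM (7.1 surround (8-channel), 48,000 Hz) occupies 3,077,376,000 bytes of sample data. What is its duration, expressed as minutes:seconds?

66:47

Byte rate = 48,000 × 2 × 8 = 768,000 bytes/s.
Duration = 3,077,376,000 / 768,000 = 4,007 s.
4,007 s = 66:47.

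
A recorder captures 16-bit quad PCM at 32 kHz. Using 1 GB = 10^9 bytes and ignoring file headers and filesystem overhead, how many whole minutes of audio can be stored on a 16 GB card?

1,041 minutes

Uncompressed byte rate = 32,000 × 2 × 4 = 256,000 bytes/s.
Capacity = 16 × 1,000,000,000 = 16,000,000,000 bytes.
16,000,000,000 / 256,000 ≈ 62500 s → 1,041 minutes.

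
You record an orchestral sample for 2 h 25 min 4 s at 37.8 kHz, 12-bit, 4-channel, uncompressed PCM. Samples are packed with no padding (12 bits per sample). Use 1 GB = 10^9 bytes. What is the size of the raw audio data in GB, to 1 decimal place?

Duration = 2 h 25 min 4 s = 8,704 s.
Bits = 37,800 × 8,704 × 12 × 4 = 15,792,537,600 bits = 1,974,067,200 bytes.
1,974,067,200 / 1,000,000,000 = 2.0 GB.

2.0 GB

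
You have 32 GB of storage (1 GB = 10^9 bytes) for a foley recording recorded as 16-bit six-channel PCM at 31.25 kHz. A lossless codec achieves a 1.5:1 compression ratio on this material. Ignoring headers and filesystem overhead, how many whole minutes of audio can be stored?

2,133 minutes

Uncompressed byte rate = 31,250 × 2 × 6 = 375,000 bytes/s.
After 1.5:1 compression, effective rate ≈ 250000 bytes/s.
Capacity = 32 × 1,000,000,000 = 32,000,000,000 bytes.
32,000,000,000 / effective rate ≈ 128000 s → 2,133 minutes.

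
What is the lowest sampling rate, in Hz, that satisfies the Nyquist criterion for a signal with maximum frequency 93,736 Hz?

187,472 Hz

Minimum sample rate = 2 × 93,736 Hz = 187,472 Hz.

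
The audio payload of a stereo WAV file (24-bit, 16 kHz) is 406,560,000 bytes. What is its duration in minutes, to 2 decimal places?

Byte rate = 16,000 × 3 × 2 = 96,000 bytes/s.
Duration = 406,560,000 / 96,000 = 4,235 s.
4,235 s / 60 = 70.58 minutes.

70.58 minutes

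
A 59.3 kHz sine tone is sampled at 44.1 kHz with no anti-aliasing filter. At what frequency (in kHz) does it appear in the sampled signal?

15.2 kHz

Nyquist = 44,100/2 = 22,050 Hz; 59,300 Hz exceeds it.
Alias = |59,300 − 1×44,100| = |59,300 − 44,100| = 15,200 Hz = 15.2 kHz.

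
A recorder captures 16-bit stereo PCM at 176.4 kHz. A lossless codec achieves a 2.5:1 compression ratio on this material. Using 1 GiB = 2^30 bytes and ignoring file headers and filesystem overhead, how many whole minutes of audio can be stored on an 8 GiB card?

507 minutes

Uncompressed byte rate = 176,400 × 2 × 2 = 705,600 bytes/s.
After 2.5:1 compression, effective rate ≈ 282240 bytes/s.
Capacity = 8 × 1,073,741,824 = 8,589,934,592 bytes.
8,589,934,592 / effective rate ≈ 30434.86 s → 507 minutes.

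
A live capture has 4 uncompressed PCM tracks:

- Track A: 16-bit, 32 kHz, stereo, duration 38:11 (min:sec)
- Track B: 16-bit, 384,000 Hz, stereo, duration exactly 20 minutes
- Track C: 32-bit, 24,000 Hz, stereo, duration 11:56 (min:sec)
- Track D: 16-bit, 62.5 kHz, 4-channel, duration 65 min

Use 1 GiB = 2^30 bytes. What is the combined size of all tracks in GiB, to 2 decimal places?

Track A: 38:11 (min:sec) = 2,291 s; 32,000 × 2,291 × 2 × 2 = 293,248,000 bytes.
Track B: exactly 20 minutes = 1,200 s; 384,000 × 1,200 × 2 × 2 = 1,843,200,000 bytes.
Track C: 11:56 (min:sec) = 716 s; 24,000 × 716 × 4 × 2 = 137,472,000 bytes.
Track D: 65 min = 3,900 s; 62,500 × 3,900 × 2 × 4 = 1,950,000,000 bytes.
Total = 4,223,920,000 bytes = 3.93 GiB.

3.93 GiB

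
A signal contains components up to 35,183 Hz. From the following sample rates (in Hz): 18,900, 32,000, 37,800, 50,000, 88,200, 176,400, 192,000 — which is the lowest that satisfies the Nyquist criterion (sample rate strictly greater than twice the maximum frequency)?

88,200 Hz

Need sample rate > 2 × 35,183 = 70,366 Hz.
Lowest listed rate above 70,366 Hz is 88,200 Hz.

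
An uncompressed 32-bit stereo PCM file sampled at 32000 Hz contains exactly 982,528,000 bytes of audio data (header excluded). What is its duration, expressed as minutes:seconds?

Byte rate = 32,000 × 4 × 2 = 256,000 bytes/s.
Duration = 982,528,000 / 256,000 = 3,838 s.
3,838 s = 63:58.

63:58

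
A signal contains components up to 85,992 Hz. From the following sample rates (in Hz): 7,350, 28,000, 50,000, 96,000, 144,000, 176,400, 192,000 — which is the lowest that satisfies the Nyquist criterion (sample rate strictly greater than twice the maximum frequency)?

176,400 Hz

Need sample rate > 2 × 85,992 = 171,984 Hz.
Lowest listed rate above 171,984 Hz is 176,400 Hz.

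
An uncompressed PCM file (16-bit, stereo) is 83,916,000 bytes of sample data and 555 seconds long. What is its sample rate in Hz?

Bytes = sample_rate × seconds × bytes_per_sample × channels.
sample_rate = 83,916,000 / (555 × 2 × 2) = 83,916,000 / 2,220 = 37,800 Hz.

37,800 Hz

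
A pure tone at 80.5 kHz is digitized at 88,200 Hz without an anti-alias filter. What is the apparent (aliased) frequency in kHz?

Nyquist = 88,200/2 = 44,100 Hz; 80,500 Hz exceeds it.
Alias = |80,500 − 1×88,200| = |80,500 − 88,200| = 7,700 Hz = 7.7 kHz.

7.7 kHz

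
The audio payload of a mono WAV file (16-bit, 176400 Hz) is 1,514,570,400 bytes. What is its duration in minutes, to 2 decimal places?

71.55 minutes

Byte rate = 176,400 × 2 × 1 = 352,800 bytes/s.
Duration = 1,514,570,400 / 352,800 = 4,293 s.
4,293 s / 60 = 71.55 minutes.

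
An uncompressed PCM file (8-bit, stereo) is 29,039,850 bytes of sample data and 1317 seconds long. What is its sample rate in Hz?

11,025 Hz

Bytes = sample_rate × seconds × bytes_per_sample × channels.
sample_rate = 29,039,850 / (1,317 × 1 × 2) = 29,039,850 / 2,634 = 11,025 Hz.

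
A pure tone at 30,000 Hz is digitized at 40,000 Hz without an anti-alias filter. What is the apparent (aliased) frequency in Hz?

Nyquist = 40,000/2 = 20,000 Hz; 30,000 Hz exceeds it.
Alias = |30,000 − 1×40,000| = |30,000 − 40,000| = 10,000 Hz.

10,000 Hz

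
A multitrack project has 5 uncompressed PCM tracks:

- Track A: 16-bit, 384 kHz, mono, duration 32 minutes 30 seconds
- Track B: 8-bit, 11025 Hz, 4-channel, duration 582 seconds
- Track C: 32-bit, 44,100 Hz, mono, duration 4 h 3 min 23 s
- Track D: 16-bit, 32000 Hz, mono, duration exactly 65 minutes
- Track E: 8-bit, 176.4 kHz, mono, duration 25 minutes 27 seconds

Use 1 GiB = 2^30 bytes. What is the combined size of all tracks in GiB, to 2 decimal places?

Track A: 32 minutes 30 seconds = 1,950 s; 384,000 × 1,950 × 2 × 1 = 1,497,600,000 bytes.
Track B: 11,025 × 582 × 1 × 4 = 25,666,200 bytes.
Track C: 4 h 3 min 23 s = 14,603 s; 44,100 × 14,603 × 4 × 1 = 2,575,969,200 bytes.
Track D: exactly 65 minutes = 3,900 s; 32,000 × 3,900 × 2 × 1 = 249,600,000 bytes.
Track E: 25 minutes 27 seconds = 1,527 s; 176,400 × 1,527 × 1 × 1 = 269,362,800 bytes.
Total = 4,618,198,200 bytes = 4.30 GiB.

4.30 GiB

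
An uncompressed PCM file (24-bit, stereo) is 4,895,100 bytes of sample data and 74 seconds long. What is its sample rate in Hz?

Bytes = sample_rate × seconds × bytes_per_sample × channels.
sample_rate = 4,895,100 / (74 × 3 × 2) = 4,895,100 / 444 = 11,025 Hz.

11,025 Hz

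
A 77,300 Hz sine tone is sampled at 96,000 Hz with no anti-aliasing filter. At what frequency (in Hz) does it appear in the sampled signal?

Nyquist = 96,000/2 = 48,000 Hz; 77,300 Hz exceeds it.
Alias = |77,300 − 1×96,000| = |77,300 − 96,000| = 18,700 Hz.

18,700 Hz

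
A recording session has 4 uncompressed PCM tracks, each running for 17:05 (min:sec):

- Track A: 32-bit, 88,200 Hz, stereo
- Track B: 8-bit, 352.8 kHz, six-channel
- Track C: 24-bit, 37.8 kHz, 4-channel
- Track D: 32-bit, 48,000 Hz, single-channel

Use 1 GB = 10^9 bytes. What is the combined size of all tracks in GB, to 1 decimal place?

3.6 GB

17:05 (min:sec) = 1,025 s.
Track A: 88,200 × 1,025 × 4 × 2 = 723,240,000 bytes.
Track B: 352,800 × 1,025 × 1 × 6 = 2,169,720,000 bytes.
Track C: 37,800 × 1,025 × 3 × 4 = 464,940,000 bytes.
Track D: 48,000 × 1,025 × 4 × 1 = 196,800,000 bytes.
Total = 3,554,700,000 bytes = 3.6 GB.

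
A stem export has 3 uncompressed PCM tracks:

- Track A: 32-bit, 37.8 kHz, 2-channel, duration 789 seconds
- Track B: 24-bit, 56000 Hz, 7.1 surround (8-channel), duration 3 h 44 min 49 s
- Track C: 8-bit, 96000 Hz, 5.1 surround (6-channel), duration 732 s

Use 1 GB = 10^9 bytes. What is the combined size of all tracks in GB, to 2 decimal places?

18.79 GB

Track A: 37,800 × 789 × 4 × 2 = 238,593,600 bytes.
Track B: 3 h 44 min 49 s = 13,489 s; 56,000 × 13,489 × 3 × 8 = 18,129,216,000 bytes.
Track C: 96,000 × 732 × 1 × 6 = 421,632,000 bytes.
Total = 18,789,441,600 bytes = 18.79 GB.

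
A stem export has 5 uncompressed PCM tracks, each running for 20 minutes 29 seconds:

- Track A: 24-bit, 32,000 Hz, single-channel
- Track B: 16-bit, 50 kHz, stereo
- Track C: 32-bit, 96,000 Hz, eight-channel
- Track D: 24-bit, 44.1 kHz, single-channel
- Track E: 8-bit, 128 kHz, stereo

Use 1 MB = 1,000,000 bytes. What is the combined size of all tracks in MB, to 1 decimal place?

20 minutes 29 seconds = 1,229 s.
Track A: 32,000 × 1,229 × 3 × 1 = 117,984,000 bytes.
Track B: 50,000 × 1,229 × 2 × 2 = 245,800,000 bytes.
Track C: 96,000 × 1,229 × 4 × 8 = 3,775,488,000 bytes.
Track D: 44,100 × 1,229 × 3 × 1 = 162,596,700 bytes.
Track E: 128,000 × 1,229 × 1 × 2 = 314,624,000 bytes.
Total = 4,616,492,700 bytes = 4616.5 MB.

4616.5 MB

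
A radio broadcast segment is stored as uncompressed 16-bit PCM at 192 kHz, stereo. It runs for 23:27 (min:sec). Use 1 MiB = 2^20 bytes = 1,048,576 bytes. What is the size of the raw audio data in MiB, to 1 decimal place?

1030.5 MiB

Duration = 23:27 (min:sec) = 1,407 s.
Bytes = 192,000 samples/s × 1,407 s × 2 bytes/sample × 2 ch = 1,080,576,000 bytes.
1,080,576,000 / 1,048,576 = 1030.5 MiB.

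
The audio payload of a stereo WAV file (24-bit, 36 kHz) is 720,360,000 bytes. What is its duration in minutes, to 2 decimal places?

55.58 minutes

Byte rate = 36,000 × 3 × 2 = 216,000 bytes/s.
Duration = 720,360,000 / 216,000 = 3,335 s.
3,335 s / 60 = 55.58 minutes.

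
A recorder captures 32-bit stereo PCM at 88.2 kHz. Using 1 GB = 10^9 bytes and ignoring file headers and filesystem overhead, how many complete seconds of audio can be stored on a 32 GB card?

Uncompressed byte rate = 88,200 × 4 × 2 = 705,600 bytes/s.
Capacity = 32 × 1,000,000,000 = 32,000,000,000 bytes.
32,000,000,000 / 705,600 ≈ 45351.47 s → 45,351 seconds.

45,351 seconds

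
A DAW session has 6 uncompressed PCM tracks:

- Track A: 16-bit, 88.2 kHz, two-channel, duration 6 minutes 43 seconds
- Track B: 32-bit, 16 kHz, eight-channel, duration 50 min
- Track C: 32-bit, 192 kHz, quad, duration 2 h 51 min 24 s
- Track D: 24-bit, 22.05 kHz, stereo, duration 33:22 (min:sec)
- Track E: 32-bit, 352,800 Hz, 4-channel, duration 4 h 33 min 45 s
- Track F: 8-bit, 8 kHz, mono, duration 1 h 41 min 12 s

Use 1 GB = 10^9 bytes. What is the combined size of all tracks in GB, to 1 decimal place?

Track A: 6 minutes 43 seconds = 403 s; 88,200 × 403 × 2 × 2 = 142,178,400 bytes.
Track B: 50 min = 3,000 s; 16,000 × 3,000 × 4 × 8 = 1,536,000,000 bytes.
Track C: 2 h 51 min 24 s = 10,284 s; 192,000 × 10,284 × 4 × 4 = 31,592,448,000 bytes.
Track D: 33:22 (min:sec) = 2,002 s; 22,050 × 2,002 × 3 × 2 = 264,864,600 bytes.
Track E: 4 h 33 min 45 s = 16,425 s; 352,800 × 16,425 × 4 × 4 = 92,715,840,000 bytes.
Track F: 1 h 41 min 12 s = 6,072 s; 8,000 × 6,072 × 1 × 1 = 48,576,000 bytes.
Total = 126,299,907,000 bytes = 126.3 GB.

126.3 GB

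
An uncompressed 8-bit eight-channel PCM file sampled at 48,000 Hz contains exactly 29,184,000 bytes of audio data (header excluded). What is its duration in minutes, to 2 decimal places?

Byte rate = 48,000 × 1 × 8 = 384,000 bytes/s.
Duration = 29,184,000 / 384,000 = 76 s.
76 s / 60 = 1.27 minutes.

1.27 minutes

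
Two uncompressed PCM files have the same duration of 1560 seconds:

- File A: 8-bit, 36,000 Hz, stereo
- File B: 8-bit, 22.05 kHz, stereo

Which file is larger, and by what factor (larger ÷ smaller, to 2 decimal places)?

File A, by a factor of 1.63

File A: 36,000 × 1 × 2 = 72,000 bytes/s.
File B: 22,050 × 1 × 2 = 44,100 bytes/s.
File A is larger; ratio = 112,320,000 / 68,796,000 = 1.63.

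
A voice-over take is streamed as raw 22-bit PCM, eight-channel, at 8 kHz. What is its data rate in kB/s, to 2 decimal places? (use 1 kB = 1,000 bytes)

Bit rate = 8,000 × 22 × 8 = 1,408,000 bits/s.
1,408,000 / 8 = 176,000 B/s = 176.00 kB/s.

176.00 kB/s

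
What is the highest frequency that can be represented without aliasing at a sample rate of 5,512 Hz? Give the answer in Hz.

2,756 Hz

Nyquist frequency = sample rate / 2 = 5,512 / 2 = 2,756 Hz.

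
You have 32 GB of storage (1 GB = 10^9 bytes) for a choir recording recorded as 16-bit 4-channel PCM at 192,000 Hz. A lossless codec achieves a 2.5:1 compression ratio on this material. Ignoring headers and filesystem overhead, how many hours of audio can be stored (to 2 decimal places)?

Uncompressed byte rate = 192,000 × 2 × 4 = 1,536,000 bytes/s.
After 2.5:1 compression, effective rate ≈ 614400 bytes/s.
Capacity = 32 × 1,000,000,000 = 32,000,000,000 bytes.
32,000,000,000 / effective rate ≈ 52083.33 s → 14.47 hours.

14.47 hours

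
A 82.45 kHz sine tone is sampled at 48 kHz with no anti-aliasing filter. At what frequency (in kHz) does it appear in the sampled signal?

Nyquist = 48,000/2 = 24,000 Hz; 82,450 Hz exceeds it.
Alias = |82,450 − 2×48,000| = |82,450 − 96,000| = 13,550 Hz = 13.55 kHz.

13.55 kHz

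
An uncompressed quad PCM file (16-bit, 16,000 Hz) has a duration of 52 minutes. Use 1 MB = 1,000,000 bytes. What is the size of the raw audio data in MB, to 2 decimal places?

399.36 MB

Duration = 52 minutes = 3,120 s.
Bytes = 16,000 samples/s × 3,120 s × 2 bytes/sample × 4 ch = 399,360,000 bytes.
399,360,000 / 1,000,000 = 399.36 MB.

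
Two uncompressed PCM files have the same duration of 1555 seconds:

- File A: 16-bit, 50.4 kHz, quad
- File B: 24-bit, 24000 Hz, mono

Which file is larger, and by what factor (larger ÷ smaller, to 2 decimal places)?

File A, by a factor of 5.60

File A: 50,400 × 2 × 4 = 403,200 bytes/s.
File B: 24,000 × 3 × 1 = 72,000 bytes/s.
File A is larger; ratio = 626,976,000 / 111,960,000 = 5.60.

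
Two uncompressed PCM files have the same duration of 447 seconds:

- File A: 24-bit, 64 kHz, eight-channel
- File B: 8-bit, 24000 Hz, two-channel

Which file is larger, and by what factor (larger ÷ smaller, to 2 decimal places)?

File A, by a factor of 32.00

File A: 64,000 × 3 × 8 = 1,536,000 bytes/s.
File B: 24,000 × 1 × 2 = 48,000 bytes/s.
File A is larger; ratio = 686,592,000 / 21,456,000 = 32.00.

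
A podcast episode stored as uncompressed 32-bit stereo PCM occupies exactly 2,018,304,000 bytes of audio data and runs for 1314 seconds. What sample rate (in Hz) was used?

Bytes = sample_rate × seconds × bytes_per_sample × channels.
sample_rate = 2,018,304,000 / (1,314 × 4 × 2) = 2,018,304,000 / 10,512 = 192,000 Hz.

192,000 Hz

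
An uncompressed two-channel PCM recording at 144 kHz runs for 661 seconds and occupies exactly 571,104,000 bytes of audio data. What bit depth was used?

Bytes per sample = 571,104,000 / (144,000 × 661 × 2) = 571,104,000 / 190,368,000 = 3.
Bit depth = 3 × 8 = 24 bits.

24 bits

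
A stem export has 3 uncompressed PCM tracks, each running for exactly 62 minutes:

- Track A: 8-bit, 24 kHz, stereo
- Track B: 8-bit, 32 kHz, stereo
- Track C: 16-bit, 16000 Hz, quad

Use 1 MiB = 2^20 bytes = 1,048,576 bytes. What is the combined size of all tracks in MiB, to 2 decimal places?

851.44 MiB

exactly 62 minutes = 3,720 s.
Track A: 24,000 × 3,720 × 1 × 2 = 178,560,000 bytes.
Track B: 32,000 × 3,720 × 1 × 2 = 238,080,000 bytes.
Track C: 16,000 × 3,720 × 2 × 4 = 476,160,000 bytes.
Total = 892,800,000 bytes = 851.44 MiB.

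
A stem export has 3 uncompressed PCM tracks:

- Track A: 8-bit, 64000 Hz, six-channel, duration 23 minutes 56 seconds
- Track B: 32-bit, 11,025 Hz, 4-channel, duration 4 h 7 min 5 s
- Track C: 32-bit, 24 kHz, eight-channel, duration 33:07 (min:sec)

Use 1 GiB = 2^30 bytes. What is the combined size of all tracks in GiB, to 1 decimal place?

4.4 GiB

Track A: 23 minutes 56 seconds = 1,436 s; 64,000 × 1,436 × 1 × 6 = 551,424,000 bytes.
Track B: 4 h 7 min 5 s = 14,825 s; 11,025 × 14,825 × 4 × 4 = 2,615,130,000 bytes.
Track C: 33:07 (min:sec) = 1,987 s; 24,000 × 1,987 × 4 × 8 = 1,526,016,000 bytes.
Total = 4,692,570,000 bytes = 4.4 GiB.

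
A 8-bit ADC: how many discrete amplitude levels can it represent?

256 levels

2^8 = 256.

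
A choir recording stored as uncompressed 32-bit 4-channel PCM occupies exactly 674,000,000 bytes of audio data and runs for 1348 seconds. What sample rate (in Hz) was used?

31,250 Hz

Bytes = sample_rate × seconds × bytes_per_sample × channels.
sample_rate = 674,000,000 / (1,348 × 4 × 4) = 674,000,000 / 21,568 = 31,250 Hz.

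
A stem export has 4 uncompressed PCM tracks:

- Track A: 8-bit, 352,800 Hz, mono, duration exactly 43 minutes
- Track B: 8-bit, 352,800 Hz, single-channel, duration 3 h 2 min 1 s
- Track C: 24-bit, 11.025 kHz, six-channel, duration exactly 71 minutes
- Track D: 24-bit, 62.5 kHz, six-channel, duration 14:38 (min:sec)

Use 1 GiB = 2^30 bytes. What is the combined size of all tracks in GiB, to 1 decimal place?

Track A: exactly 43 minutes = 2,580 s; 352,800 × 2,580 × 1 × 1 = 910,224,000 bytes.
Track B: 3 h 2 min 1 s = 10,921 s; 352,800 × 10,921 × 1 × 1 = 3,852,928,800 bytes.
Track C: exactly 71 minutes = 4,260 s; 11,025 × 4,260 × 3 × 6 = 845,397,000 bytes.
Track D: 14:38 (min:sec) = 878 s; 62,500 × 878 × 3 × 6 = 987,750,000 bytes.
Total = 6,596,299,800 bytes = 6.1 GiB.

6.1 GiB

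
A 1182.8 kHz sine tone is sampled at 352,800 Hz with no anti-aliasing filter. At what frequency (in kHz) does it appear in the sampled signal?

Nyquist = 352,800/2 = 176,400 Hz; 1,182,800 Hz exceeds it.
Alias = |1,182,800 − 3×352,800| = |1,182,800 − 1,058,400| = 124,400 Hz = 124.4 kHz.

124.4 kHz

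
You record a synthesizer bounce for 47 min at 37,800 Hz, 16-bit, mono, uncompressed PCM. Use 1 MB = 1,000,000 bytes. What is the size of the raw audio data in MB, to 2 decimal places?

Duration = 47 min = 2,820 s.
Bytes = 37,800 samples/s × 2,820 s × 2 bytes/sample × 1 ch = 213,192,000 bytes.
213,192,000 / 1,000,000 = 213.19 MB.

213.19 MB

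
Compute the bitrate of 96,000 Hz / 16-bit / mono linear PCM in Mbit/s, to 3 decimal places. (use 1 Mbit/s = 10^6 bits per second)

Bit rate = 96,000 × 16 × 1 = 1,536,000 bits/s.
= 1.536 Mbit/s.

1.536 Mbit/s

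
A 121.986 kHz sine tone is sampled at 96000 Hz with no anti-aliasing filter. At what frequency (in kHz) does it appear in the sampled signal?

25.986 kHz

Nyquist = 96,000/2 = 48,000 Hz; 121,986 Hz exceeds it.
Alias = |121,986 − 1×96,000| = |121,986 − 96,000| = 25,986 Hz = 25.986 kHz.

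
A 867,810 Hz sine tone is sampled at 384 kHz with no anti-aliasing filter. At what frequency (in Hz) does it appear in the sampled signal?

99,810 Hz

Nyquist = 384,000/2 = 192,000 Hz; 867,810 Hz exceeds it.
Alias = |867,810 − 2×384,000| = |867,810 − 768,000| = 99,810 Hz.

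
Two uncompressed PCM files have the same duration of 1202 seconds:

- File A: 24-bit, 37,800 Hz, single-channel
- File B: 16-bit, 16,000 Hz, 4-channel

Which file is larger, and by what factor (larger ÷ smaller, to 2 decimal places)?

File A: 37,800 × 3 × 1 = 113,400 bytes/s.
File B: 16,000 × 2 × 4 = 128,000 bytes/s.
File B is larger; ratio = 153,856,000 / 136,306,800 = 1.13.

File B, by a factor of 1.13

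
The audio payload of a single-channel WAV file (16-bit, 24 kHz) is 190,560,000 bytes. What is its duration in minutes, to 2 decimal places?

Byte rate = 24,000 × 2 × 1 = 48,000 bytes/s.
Duration = 190,560,000 / 48,000 = 3,970 s.
3,970 s / 60 = 66.17 minutes.

66.17 minutes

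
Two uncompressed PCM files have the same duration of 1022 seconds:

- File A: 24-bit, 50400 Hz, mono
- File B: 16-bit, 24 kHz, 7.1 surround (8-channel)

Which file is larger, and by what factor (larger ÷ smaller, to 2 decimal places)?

File B, by a factor of 2.54

File A: 50,400 × 3 × 1 = 151,200 bytes/s.
File B: 24,000 × 2 × 8 = 384,000 bytes/s.
File B is larger; ratio = 392,448,000 / 154,526,400 = 2.54.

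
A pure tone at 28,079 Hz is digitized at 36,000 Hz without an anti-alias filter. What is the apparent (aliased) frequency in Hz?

7,921 Hz

Nyquist = 36,000/2 = 18,000 Hz; 28,079 Hz exceeds it.
Alias = |28,079 − 1×36,000| = |28,079 − 36,000| = 7,921 Hz.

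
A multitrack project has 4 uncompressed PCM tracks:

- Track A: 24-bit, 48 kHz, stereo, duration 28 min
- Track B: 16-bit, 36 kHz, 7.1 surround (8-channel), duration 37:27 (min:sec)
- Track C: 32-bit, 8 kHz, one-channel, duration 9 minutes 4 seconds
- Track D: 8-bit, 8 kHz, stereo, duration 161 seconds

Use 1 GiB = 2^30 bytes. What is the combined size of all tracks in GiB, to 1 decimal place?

Track A: 28 min = 1,680 s; 48,000 × 1,680 × 3 × 2 = 483,840,000 bytes.
Track B: 37:27 (min:sec) = 2,247 s; 36,000 × 2,247 × 2 × 8 = 1,294,272,000 bytes.
Track C: 9 minutes 4 seconds = 544 s; 8,000 × 544 × 4 × 1 = 17,408,000 bytes.
Track D: 8,000 × 161 × 1 × 2 = 2,576,000 bytes.
Total = 1,798,096,000 bytes = 1.7 GiB.

1.7 GiB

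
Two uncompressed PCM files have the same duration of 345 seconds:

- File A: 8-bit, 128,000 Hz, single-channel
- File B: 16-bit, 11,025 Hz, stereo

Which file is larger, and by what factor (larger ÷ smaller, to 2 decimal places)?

File A, by a factor of 2.90

File A: 128,000 × 1 × 1 = 128,000 bytes/s.
File B: 11,025 × 2 × 2 = 44,100 bytes/s.
File A is larger; ratio = 44,160,000 / 15,214,500 = 2.90.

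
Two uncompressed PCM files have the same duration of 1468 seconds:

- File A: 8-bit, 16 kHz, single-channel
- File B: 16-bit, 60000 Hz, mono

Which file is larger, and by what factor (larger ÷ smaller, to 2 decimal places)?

File A: 16,000 × 1 × 1 = 16,000 bytes/s.
File B: 60,000 × 2 × 1 = 120,000 bytes/s.
File B is larger; ratio = 176,160,000 / 23,488,000 = 7.50.

File B, by a factor of 7.50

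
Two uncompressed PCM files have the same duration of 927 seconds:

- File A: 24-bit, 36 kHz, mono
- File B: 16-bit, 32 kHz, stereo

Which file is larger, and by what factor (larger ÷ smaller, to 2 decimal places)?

File B, by a factor of 1.19

File A: 36,000 × 3 × 1 = 108,000 bytes/s.
File B: 32,000 × 2 × 2 = 128,000 bytes/s.
File B is larger; ratio = 118,656,000 / 100,116,000 = 1.19.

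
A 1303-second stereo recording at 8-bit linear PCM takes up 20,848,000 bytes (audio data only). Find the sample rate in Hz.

Bytes = sample_rate × seconds × bytes_per_sample × channels.
sample_rate = 20,848,000 / (1,303 × 1 × 2) = 20,848,000 / 2,606 = 8,000 Hz.

8,000 Hz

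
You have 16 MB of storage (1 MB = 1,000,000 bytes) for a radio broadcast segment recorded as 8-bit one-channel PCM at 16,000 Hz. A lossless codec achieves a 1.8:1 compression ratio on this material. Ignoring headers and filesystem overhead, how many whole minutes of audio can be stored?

30 minutes

Uncompressed byte rate = 16,000 × 1 × 1 = 16,000 bytes/s.
After 1.8:1 compression, effective rate ≈ 8888.89 bytes/s.
Capacity = 16 × 1,000,000 = 16,000,000 bytes.
16,000,000 / effective rate ≈ 1800 s → 30 minutes.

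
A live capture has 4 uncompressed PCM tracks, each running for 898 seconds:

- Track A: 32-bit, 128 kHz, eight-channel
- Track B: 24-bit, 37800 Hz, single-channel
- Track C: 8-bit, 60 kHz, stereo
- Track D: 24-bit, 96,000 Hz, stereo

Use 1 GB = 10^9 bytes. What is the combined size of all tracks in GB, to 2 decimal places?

Track A: 128,000 × 898 × 4 × 8 = 3,678,208,000 bytes.
Track B: 37,800 × 898 × 3 × 1 = 101,833,200 bytes.
Track C: 60,000 × 898 × 1 × 2 = 107,760,000 bytes.
Track D: 96,000 × 898 × 3 × 2 = 517,248,000 bytes.
Total = 4,405,049,200 bytes = 4.41 GB.

4.41 GB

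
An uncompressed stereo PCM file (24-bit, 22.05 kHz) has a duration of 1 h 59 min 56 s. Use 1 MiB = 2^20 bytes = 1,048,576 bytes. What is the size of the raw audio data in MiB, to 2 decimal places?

907.93 MiB

Duration = 1 h 59 min 56 s = 7,196 s.
Bytes = 22,050 samples/s × 7,196 s × 3 bytes/sample × 2 ch = 952,030,800 bytes.
952,030,800 / 1,048,576 = 907.93 MiB.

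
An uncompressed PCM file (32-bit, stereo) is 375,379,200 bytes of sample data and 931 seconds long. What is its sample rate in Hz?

50,400 Hz

Bytes = sample_rate × seconds × bytes_per_sample × channels.
sample_rate = 375,379,200 / (931 × 4 × 2) = 375,379,200 / 7,448 = 50,400 Hz.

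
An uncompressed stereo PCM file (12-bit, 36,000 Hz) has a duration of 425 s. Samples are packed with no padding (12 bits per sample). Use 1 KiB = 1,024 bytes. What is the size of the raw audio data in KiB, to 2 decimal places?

44824.22 KiB

Bits = 36,000 × 425 × 12 × 2 = 367,200,000 bits = 45,900,000 bytes.
45,900,000 / 1,024 = 44824.22 KiB.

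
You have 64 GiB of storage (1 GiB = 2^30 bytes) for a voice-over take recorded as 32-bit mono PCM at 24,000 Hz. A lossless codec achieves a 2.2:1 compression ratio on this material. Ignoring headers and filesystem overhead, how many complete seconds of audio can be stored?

1,574,821 seconds

Uncompressed byte rate = 24,000 × 4 × 1 = 96,000 bytes/s.
After 2.2:1 compression, effective rate ≈ 43636.36 bytes/s.
Capacity = 64 × 1,073,741,824 = 68,719,476,736 bytes.
68,719,476,736 / effective rate ≈ 1574821.34 s → 1,574,821 seconds.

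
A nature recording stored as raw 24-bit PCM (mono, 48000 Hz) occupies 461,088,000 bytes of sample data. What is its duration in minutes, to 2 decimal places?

Byte rate = 48,000 × 3 × 1 = 144,000 bytes/s.
Duration = 461,088,000 / 144,000 = 3,202 s.
3,202 s / 60 = 53.37 minutes.

53.37 minutes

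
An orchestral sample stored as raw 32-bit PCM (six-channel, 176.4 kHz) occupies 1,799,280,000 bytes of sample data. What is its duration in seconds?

Byte rate = 176,400 × 4 × 6 = 4,233,600 bytes/s.
Duration = 1,799,280,000 / 4,233,600 = 425 s.

425 seconds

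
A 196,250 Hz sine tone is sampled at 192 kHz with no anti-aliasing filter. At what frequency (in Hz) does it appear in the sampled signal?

Nyquist = 192,000/2 = 96,000 Hz; 196,250 Hz exceeds it.
Alias = |196,250 − 1×192,000| = |196,250 − 192,000| = 4,250 Hz.

4,250 Hz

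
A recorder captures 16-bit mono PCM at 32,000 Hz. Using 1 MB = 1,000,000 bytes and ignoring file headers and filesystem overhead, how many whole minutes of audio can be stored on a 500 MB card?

Uncompressed byte rate = 32,000 × 2 × 1 = 64,000 bytes/s.
Capacity = 500 × 1,000,000 = 500,000,000 bytes.
500,000,000 / 64,000 ≈ 7812.5 s → 130 minutes.

130 minutes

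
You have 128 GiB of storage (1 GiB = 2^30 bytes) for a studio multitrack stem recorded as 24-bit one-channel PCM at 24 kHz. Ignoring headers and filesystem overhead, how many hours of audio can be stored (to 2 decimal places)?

530.24 hours

Uncompressed byte rate = 24,000 × 3 × 1 = 72,000 bytes/s.
Capacity = 128 × 1,073,741,824 = 137,438,953,472 bytes.
137,438,953,472 / 72,000 ≈ 1908874.35 s → 530.24 hours.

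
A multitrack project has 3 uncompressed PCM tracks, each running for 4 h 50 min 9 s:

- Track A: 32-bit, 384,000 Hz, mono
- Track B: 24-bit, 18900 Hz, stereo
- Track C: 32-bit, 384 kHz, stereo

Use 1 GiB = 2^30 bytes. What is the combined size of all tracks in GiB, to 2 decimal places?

76.55 GiB

4 h 50 min 9 s = 17,409 s.
Track A: 384,000 × 17,409 × 4 × 1 = 26,740,224,000 bytes.
Track B: 18,900 × 17,409 × 3 × 2 = 1,974,180,600 bytes.
Track C: 384,000 × 17,409 × 4 × 2 = 53,480,448,000 bytes.
Total = 82,194,852,600 bytes = 76.55 GiB.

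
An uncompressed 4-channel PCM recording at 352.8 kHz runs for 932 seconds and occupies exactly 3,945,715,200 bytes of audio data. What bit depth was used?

Bytes per sample = 3,945,715,200 / (352,800 × 932 × 4) = 3,945,715,200 / 1,315,238,400 = 3.
Bit depth = 3 × 8 = 24 bits.

24 bits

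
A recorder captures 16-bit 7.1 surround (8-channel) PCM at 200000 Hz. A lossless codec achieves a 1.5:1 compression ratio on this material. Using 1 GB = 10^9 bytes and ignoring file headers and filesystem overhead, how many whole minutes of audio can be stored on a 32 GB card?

Uncompressed byte rate = 200,000 × 2 × 8 = 3,200,000 bytes/s.
After 1.5:1 compression, effective rate ≈ 2133333.33 bytes/s.
Capacity = 32 × 1,000,000,000 = 32,000,000,000 bytes.
32,000,000,000 / effective rate ≈ 15000 s → 250 minutes.

250 minutes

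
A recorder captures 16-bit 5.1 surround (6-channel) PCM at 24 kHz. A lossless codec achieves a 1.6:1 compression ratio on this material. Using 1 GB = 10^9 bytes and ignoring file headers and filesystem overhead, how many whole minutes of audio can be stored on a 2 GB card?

Uncompressed byte rate = 24,000 × 2 × 6 = 288,000 bytes/s.
After 1.6:1 compression, effective rate ≈ 180000 bytes/s.
Capacity = 2 × 1,000,000,000 = 2,000,000,000 bytes.
2,000,000,000 / effective rate ≈ 11111.11 s → 185 minutes.

185 minutes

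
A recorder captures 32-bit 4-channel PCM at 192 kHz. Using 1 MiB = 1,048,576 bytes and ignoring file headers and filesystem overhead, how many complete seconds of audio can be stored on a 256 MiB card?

87 seconds

Uncompressed byte rate = 192,000 × 4 × 4 = 3,072,000 bytes/s.
Capacity = 256 × 1,048,576 = 268,435,456 bytes.
268,435,456 / 3,072,000 ≈ 87.38 s → 87 seconds.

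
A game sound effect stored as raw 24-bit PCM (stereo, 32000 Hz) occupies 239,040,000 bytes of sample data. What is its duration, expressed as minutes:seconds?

20:45

Byte rate = 32,000 × 3 × 2 = 192,000 bytes/s.
Duration = 239,040,000 / 192,000 = 1,245 s.
1,245 s = 20:45.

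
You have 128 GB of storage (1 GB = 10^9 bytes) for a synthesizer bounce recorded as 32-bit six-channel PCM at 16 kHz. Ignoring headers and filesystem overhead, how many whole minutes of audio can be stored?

Uncompressed byte rate = 16,000 × 4 × 6 = 384,000 bytes/s.
Capacity = 128 × 1,000,000,000 = 128,000,000,000 bytes.
128,000,000,000 / 384,000 ≈ 333333.33 s → 5,555 minutes.

5,555 minutes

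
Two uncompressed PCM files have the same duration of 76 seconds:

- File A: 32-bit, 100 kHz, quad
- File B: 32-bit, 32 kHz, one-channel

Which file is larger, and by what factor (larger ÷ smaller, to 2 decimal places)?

File A, by a factor of 12.50

File A: 100,000 × 4 × 4 = 1,600,000 bytes/s.
File B: 32,000 × 4 × 1 = 128,000 bytes/s.
File A is larger; ratio = 121,600,000 / 9,728,000 = 12.50.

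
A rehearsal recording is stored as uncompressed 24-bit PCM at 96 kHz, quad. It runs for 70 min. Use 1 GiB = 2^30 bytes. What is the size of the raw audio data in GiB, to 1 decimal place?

Duration = 70 min = 4,200 s.
Bytes = 96,000 samples/s × 4,200 s × 3 bytes/sample × 4 ch = 4,838,400,000 bytes.
4,838,400,000 / 1,073,741,824 = 4.5 GiB.

4.5 GiB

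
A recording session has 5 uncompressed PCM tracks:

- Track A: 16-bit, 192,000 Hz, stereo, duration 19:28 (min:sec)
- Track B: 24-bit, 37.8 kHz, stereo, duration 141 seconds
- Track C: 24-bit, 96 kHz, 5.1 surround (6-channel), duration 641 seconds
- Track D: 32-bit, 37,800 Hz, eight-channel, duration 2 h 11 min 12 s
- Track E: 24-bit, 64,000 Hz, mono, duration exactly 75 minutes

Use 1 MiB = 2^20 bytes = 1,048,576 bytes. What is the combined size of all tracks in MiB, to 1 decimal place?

Track A: 19:28 (min:sec) = 1,168 s; 192,000 × 1,168 × 2 × 2 = 897,024,000 bytes.
Track B: 37,800 × 141 × 3 × 2 = 31,978,800 bytes.
Track C: 96,000 × 641 × 3 × 6 = 1,107,648,000 bytes.
Track D: 2 h 11 min 12 s = 7,872 s; 37,800 × 7,872 × 4 × 8 = 9,521,971,200 bytes.
Track E: exactly 75 minutes = 4,500 s; 64,000 × 4,500 × 3 × 1 = 864,000,000 bytes.
Total = 12,422,622,000 bytes = 11847.1 MiB.

11847.1 MiB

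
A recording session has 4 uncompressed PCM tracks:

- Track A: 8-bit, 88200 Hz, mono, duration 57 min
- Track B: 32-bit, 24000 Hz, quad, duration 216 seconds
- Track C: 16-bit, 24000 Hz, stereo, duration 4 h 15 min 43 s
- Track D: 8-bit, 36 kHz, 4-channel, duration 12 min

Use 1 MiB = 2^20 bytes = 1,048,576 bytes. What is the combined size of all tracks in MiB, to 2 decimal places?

Track A: 57 min = 3,420 s; 88,200 × 3,420 × 1 × 1 = 301,644,000 bytes.
Track B: 24,000 × 216 × 4 × 4 = 82,944,000 bytes.
Track C: 4 h 15 min 43 s = 15,343 s; 24,000 × 15,343 × 2 × 2 = 1,472,928,000 bytes.
Track D: 12 min = 720 s; 36,000 × 720 × 1 × 4 = 103,680,000 bytes.
Total = 1,961,196,000 bytes = 1870.34 MiB.

1870.34 MiB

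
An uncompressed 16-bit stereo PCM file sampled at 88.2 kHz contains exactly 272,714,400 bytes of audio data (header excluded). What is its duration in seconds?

Byte rate = 88,200 × 2 × 2 = 352,800 bytes/s.
Duration = 272,714,400 / 352,800 = 773 s.

773 seconds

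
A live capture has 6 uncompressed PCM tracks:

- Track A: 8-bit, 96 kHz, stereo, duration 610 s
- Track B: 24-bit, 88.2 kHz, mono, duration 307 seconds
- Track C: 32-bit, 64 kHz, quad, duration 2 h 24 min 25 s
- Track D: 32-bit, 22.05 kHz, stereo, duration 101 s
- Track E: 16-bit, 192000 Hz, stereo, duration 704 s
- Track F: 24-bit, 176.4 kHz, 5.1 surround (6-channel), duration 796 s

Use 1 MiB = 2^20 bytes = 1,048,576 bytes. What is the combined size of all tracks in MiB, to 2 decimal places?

Track A: 96,000 × 610 × 1 × 2 = 117,120,000 bytes.
Track B: 88,200 × 307 × 3 × 1 = 81,232,200 bytes.
Track C: 2 h 24 min 25 s = 8,665 s; 64,000 × 8,665 × 4 × 4 = 8,872,960,000 bytes.
Track D: 22,050 × 101 × 4 × 2 = 17,816,400 bytes.
Track E: 192,000 × 704 × 2 × 2 = 540,672,000 bytes.
Track F: 176,400 × 796 × 3 × 6 = 2,527,459,200 bytes.
Total = 12,157,259,800 bytes = 11594.07 MiB.

11594.07 MiB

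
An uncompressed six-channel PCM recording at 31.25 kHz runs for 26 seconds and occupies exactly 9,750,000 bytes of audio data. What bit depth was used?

16 bits

Bytes per sample = 9,750,000 / (31,250 × 26 × 6) = 9,750,000 / 4,875,000 = 2.
Bit depth = 2 × 8 = 16 bits.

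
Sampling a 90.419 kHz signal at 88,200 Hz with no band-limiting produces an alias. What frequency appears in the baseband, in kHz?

2.219 kHz

Nyquist = 88,200/2 = 44,100 Hz; 90,419 Hz exceeds it.
Alias = |90,419 − 1×88,200| = |90,419 − 88,200| = 2,219 Hz = 2.219 kHz.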